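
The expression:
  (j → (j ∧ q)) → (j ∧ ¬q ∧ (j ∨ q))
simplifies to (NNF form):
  j ∧ ¬q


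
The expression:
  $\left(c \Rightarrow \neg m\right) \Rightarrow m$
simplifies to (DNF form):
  $m$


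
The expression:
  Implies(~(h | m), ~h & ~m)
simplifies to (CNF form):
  True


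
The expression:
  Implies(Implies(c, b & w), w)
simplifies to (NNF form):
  c | w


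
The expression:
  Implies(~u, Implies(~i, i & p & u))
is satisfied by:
  {i: True, u: True}
  {i: True, u: False}
  {u: True, i: False}


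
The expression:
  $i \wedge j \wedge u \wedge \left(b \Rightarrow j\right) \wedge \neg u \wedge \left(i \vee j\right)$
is never true.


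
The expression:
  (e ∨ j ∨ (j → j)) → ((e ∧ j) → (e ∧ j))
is always true.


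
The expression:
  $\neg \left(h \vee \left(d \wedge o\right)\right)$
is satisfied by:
  {o: False, h: False, d: False}
  {d: True, o: False, h: False}
  {o: True, d: False, h: False}


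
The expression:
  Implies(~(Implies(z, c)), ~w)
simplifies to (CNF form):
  c | ~w | ~z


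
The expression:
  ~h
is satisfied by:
  {h: False}


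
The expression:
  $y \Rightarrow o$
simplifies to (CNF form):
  $o \vee \neg y$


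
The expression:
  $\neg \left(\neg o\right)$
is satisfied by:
  {o: True}


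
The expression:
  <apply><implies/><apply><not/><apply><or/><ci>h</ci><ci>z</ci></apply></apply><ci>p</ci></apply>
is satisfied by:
  {p: True, z: True, h: True}
  {p: True, z: True, h: False}
  {p: True, h: True, z: False}
  {p: True, h: False, z: False}
  {z: True, h: True, p: False}
  {z: True, h: False, p: False}
  {h: True, z: False, p: False}


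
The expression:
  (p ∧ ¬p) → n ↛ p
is always true.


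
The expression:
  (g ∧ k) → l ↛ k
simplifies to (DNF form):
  ¬g ∨ ¬k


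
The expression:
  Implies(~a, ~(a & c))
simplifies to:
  True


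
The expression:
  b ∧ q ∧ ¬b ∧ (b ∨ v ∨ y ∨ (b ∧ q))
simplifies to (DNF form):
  False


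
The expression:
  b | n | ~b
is always true.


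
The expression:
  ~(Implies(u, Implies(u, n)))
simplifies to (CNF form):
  u & ~n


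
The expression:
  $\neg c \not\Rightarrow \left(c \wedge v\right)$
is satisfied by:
  {c: False}


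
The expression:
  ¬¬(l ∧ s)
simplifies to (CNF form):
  l ∧ s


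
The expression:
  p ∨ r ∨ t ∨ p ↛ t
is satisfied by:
  {r: True, t: True, p: True}
  {r: True, t: True, p: False}
  {r: True, p: True, t: False}
  {r: True, p: False, t: False}
  {t: True, p: True, r: False}
  {t: True, p: False, r: False}
  {p: True, t: False, r: False}


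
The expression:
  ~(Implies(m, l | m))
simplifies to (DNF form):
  False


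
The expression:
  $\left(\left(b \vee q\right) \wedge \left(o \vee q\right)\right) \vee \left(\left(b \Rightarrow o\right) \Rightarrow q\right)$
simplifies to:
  $b \vee q$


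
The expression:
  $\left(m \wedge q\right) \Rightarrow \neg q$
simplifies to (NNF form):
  $\neg m \vee \neg q$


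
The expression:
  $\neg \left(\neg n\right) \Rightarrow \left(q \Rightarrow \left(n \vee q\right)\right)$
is always true.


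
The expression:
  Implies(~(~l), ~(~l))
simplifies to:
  True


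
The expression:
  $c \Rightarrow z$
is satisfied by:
  {z: True, c: False}
  {c: False, z: False}
  {c: True, z: True}


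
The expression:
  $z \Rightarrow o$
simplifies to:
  $o \vee \neg z$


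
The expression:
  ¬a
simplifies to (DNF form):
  ¬a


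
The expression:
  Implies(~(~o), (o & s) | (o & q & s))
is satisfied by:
  {s: True, o: False}
  {o: False, s: False}
  {o: True, s: True}


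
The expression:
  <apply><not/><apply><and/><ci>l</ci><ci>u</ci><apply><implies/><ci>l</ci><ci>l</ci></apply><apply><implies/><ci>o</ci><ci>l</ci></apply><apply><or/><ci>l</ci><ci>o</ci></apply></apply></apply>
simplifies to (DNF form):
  <apply><or/><apply><not/><ci>l</ci></apply><apply><not/><ci>u</ci></apply></apply>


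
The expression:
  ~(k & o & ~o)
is always true.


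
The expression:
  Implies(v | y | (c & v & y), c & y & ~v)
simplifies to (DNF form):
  (c & ~v) | (~v & ~y)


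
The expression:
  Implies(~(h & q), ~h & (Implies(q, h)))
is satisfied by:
  {h: False, q: False}
  {q: True, h: True}


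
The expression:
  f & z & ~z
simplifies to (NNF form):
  False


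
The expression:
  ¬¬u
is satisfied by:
  {u: True}


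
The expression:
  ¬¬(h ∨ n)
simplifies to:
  h ∨ n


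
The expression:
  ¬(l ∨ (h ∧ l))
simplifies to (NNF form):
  ¬l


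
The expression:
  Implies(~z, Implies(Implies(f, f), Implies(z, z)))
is always true.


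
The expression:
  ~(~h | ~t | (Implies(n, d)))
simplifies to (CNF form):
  h & n & t & ~d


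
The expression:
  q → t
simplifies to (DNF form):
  t ∨ ¬q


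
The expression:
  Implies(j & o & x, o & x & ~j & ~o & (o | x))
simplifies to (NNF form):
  ~j | ~o | ~x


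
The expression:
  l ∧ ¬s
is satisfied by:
  {l: True, s: False}


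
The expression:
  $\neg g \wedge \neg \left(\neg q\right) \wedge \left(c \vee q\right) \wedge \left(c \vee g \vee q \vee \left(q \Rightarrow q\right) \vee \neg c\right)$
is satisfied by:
  {q: True, g: False}


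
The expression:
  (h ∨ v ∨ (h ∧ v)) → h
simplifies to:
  h ∨ ¬v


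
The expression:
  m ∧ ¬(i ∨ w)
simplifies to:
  m ∧ ¬i ∧ ¬w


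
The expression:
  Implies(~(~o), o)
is always true.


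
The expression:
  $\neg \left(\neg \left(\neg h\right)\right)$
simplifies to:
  $\neg h$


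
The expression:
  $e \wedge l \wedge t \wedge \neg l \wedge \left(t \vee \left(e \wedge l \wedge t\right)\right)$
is never true.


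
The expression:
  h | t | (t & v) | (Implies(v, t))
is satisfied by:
  {h: True, t: True, v: False}
  {h: True, v: False, t: False}
  {t: True, v: False, h: False}
  {t: False, v: False, h: False}
  {h: True, t: True, v: True}
  {h: True, v: True, t: False}
  {t: True, v: True, h: False}


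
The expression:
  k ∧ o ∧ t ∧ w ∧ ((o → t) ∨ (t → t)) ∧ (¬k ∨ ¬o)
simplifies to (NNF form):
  False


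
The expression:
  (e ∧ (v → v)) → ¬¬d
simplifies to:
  d ∨ ¬e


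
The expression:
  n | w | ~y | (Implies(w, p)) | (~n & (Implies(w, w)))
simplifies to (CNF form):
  True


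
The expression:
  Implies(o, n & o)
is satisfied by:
  {n: True, o: False}
  {o: False, n: False}
  {o: True, n: True}


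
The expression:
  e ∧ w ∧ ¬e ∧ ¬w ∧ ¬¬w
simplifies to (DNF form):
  False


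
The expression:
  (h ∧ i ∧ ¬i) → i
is always true.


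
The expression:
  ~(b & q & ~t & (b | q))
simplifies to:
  t | ~b | ~q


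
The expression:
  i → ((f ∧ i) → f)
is always true.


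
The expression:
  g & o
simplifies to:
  g & o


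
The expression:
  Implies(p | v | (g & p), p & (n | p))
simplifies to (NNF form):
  p | ~v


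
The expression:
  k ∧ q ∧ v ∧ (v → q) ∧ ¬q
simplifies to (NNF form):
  False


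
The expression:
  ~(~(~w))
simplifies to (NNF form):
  ~w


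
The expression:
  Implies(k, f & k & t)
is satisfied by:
  {f: True, t: True, k: False}
  {f: True, t: False, k: False}
  {t: True, f: False, k: False}
  {f: False, t: False, k: False}
  {k: True, f: True, t: True}


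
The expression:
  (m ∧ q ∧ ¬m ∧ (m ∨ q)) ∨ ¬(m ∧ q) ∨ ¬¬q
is always true.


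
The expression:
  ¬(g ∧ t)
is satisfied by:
  {g: False, t: False}
  {t: True, g: False}
  {g: True, t: False}


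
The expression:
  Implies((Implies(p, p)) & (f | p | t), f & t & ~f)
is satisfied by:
  {p: False, t: False, f: False}


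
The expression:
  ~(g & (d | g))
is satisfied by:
  {g: False}


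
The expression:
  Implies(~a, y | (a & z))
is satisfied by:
  {a: True, y: True}
  {a: True, y: False}
  {y: True, a: False}


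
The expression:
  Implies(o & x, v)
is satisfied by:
  {v: True, o: False, x: False}
  {o: False, x: False, v: False}
  {x: True, v: True, o: False}
  {x: True, o: False, v: False}
  {v: True, o: True, x: False}
  {o: True, v: False, x: False}
  {x: True, o: True, v: True}


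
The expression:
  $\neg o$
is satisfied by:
  {o: False}


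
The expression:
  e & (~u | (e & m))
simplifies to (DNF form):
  (e & m) | (e & ~u)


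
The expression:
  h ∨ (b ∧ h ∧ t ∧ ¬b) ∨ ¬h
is always true.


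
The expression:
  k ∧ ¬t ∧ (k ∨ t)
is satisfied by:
  {k: True, t: False}


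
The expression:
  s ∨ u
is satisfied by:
  {u: True, s: True}
  {u: True, s: False}
  {s: True, u: False}


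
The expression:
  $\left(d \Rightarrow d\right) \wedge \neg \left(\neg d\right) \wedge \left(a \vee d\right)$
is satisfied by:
  {d: True}


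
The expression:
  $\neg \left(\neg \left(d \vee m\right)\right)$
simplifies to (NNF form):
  $d \vee m$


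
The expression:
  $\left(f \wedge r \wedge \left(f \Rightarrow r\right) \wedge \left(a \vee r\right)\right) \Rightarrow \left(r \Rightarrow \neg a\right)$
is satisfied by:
  {a: False, r: False, f: False}
  {f: True, a: False, r: False}
  {r: True, a: False, f: False}
  {f: True, r: True, a: False}
  {a: True, f: False, r: False}
  {f: True, a: True, r: False}
  {r: True, a: True, f: False}


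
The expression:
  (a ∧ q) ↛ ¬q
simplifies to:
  a ∧ q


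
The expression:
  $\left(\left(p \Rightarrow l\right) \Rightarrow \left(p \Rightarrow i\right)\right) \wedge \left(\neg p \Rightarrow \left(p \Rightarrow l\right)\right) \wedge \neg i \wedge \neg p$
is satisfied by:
  {i: False, p: False}


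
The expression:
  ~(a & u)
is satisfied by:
  {u: False, a: False}
  {a: True, u: False}
  {u: True, a: False}


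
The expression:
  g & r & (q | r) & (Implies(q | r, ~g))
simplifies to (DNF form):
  False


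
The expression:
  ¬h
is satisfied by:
  {h: False}


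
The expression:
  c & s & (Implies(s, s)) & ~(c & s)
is never true.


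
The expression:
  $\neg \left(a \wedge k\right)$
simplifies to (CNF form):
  $\neg a \vee \neg k$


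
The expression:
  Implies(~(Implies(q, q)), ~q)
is always true.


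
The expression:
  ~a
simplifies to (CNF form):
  ~a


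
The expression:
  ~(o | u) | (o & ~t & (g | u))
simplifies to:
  (o | ~u) & (~o | ~t) & (g | u | ~o)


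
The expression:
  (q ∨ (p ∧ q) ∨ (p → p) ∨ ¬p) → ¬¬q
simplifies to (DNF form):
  q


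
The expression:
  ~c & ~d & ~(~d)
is never true.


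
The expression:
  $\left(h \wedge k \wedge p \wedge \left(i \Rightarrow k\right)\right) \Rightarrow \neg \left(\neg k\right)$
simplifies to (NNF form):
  $\text{True}$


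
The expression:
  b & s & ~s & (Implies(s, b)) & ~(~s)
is never true.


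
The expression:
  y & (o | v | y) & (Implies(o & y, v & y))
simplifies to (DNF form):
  (v & y) | (y & ~o)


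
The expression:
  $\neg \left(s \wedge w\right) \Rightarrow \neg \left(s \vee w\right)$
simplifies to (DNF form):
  $\left(s \wedge w\right) \vee \left(\neg s \wedge \neg w\right)$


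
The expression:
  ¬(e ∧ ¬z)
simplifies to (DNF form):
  z ∨ ¬e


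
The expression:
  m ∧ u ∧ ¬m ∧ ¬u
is never true.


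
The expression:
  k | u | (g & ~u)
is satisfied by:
  {k: True, g: True, u: True}
  {k: True, g: True, u: False}
  {k: True, u: True, g: False}
  {k: True, u: False, g: False}
  {g: True, u: True, k: False}
  {g: True, u: False, k: False}
  {u: True, g: False, k: False}


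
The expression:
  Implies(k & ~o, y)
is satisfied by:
  {y: True, o: True, k: False}
  {y: True, k: False, o: False}
  {o: True, k: False, y: False}
  {o: False, k: False, y: False}
  {y: True, o: True, k: True}
  {y: True, k: True, o: False}
  {o: True, k: True, y: False}


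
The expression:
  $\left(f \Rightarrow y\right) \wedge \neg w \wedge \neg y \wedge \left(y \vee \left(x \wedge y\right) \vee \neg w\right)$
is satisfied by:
  {y: False, w: False, f: False}


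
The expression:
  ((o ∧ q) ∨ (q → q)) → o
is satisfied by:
  {o: True}


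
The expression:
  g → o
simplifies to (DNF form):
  o ∨ ¬g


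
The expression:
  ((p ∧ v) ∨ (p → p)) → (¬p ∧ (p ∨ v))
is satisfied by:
  {v: True, p: False}


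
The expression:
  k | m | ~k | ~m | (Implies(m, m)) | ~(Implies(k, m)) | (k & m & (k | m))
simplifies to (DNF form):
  True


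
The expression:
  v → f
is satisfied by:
  {f: True, v: False}
  {v: False, f: False}
  {v: True, f: True}


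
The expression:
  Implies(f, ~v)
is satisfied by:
  {v: False, f: False}
  {f: True, v: False}
  {v: True, f: False}


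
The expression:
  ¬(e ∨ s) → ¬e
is always true.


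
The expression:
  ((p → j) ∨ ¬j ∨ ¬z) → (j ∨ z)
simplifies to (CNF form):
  j ∨ z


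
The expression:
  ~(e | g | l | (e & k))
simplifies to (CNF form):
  ~e & ~g & ~l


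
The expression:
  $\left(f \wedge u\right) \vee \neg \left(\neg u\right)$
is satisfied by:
  {u: True}


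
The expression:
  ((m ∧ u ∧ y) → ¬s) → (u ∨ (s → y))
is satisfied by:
  {y: True, u: True, s: False}
  {y: True, s: False, u: False}
  {u: True, s: False, y: False}
  {u: False, s: False, y: False}
  {y: True, u: True, s: True}
  {y: True, s: True, u: False}
  {u: True, s: True, y: False}


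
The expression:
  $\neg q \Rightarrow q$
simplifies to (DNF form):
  $q$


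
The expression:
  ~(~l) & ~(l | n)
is never true.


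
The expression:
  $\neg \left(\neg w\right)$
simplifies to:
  $w$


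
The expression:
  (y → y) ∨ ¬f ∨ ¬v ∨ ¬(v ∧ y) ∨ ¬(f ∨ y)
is always true.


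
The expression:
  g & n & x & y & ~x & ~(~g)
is never true.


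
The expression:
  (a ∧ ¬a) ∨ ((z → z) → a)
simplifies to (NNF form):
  a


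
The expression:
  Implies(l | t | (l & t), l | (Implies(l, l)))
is always true.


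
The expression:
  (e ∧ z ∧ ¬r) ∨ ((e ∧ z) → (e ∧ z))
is always true.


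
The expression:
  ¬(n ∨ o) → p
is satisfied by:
  {n: True, o: True, p: True}
  {n: True, o: True, p: False}
  {n: True, p: True, o: False}
  {n: True, p: False, o: False}
  {o: True, p: True, n: False}
  {o: True, p: False, n: False}
  {p: True, o: False, n: False}


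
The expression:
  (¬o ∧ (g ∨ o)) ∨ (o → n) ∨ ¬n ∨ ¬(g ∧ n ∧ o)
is always true.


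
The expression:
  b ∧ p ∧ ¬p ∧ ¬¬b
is never true.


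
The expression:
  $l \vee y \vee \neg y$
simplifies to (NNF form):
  $\text{True}$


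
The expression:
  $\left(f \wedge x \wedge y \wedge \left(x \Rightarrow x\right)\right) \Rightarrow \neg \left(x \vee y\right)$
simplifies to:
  $\neg f \vee \neg x \vee \neg y$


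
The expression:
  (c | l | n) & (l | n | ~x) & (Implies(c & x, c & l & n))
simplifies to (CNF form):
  (c | l | n) & (c | l | ~c) & (c | n | ~c) & (l | n | ~x) & (l | ~c | ~x) & (n | ~c | ~x) & (c | l | n | ~c) & (l | n | ~c | ~x)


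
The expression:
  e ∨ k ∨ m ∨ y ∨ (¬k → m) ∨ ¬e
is always true.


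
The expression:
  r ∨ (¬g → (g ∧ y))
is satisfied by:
  {r: True, g: True}
  {r: True, g: False}
  {g: True, r: False}


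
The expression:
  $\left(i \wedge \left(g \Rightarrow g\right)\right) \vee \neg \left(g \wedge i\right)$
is always true.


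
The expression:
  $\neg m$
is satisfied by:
  {m: False}


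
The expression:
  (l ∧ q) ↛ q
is never true.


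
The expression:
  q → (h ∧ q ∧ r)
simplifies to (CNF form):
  (h ∨ ¬q) ∧ (r ∨ ¬q)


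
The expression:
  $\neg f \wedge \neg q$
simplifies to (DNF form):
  $\neg f \wedge \neg q$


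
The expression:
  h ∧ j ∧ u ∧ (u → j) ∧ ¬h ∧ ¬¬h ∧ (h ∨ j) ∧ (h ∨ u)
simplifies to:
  False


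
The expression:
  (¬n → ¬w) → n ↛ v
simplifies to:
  (n ∧ ¬v) ∨ (w ∧ ¬n)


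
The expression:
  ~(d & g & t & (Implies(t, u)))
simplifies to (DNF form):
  ~d | ~g | ~t | ~u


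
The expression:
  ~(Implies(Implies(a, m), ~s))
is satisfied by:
  {m: True, s: True, a: False}
  {s: True, a: False, m: False}
  {a: True, m: True, s: True}


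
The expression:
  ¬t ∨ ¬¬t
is always true.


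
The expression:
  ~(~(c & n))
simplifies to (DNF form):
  c & n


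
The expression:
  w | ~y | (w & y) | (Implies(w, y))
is always true.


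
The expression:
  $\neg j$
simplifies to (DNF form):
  $\neg j$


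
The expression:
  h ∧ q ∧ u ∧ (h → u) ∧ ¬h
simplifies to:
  False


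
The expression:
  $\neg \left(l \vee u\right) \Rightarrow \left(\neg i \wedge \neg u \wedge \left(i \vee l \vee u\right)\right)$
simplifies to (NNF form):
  $l \vee u$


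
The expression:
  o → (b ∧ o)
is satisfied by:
  {b: True, o: False}
  {o: False, b: False}
  {o: True, b: True}


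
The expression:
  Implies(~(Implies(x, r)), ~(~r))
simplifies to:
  r | ~x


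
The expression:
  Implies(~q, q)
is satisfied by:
  {q: True}


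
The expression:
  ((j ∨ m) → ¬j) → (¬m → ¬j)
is always true.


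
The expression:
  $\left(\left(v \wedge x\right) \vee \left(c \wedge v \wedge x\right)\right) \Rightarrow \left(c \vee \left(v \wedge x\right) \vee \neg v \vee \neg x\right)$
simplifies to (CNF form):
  $\text{True}$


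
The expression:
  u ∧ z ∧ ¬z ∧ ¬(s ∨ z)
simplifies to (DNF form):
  False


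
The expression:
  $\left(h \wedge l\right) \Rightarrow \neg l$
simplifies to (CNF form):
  $\neg h \vee \neg l$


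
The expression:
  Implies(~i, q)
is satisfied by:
  {i: True, q: True}
  {i: True, q: False}
  {q: True, i: False}


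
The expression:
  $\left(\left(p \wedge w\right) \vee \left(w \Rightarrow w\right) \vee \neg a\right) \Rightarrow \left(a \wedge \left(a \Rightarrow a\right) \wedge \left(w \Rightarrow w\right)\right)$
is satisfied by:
  {a: True}


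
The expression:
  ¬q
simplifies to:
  ¬q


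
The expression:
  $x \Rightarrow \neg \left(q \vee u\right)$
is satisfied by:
  {u: False, x: False, q: False}
  {q: True, u: False, x: False}
  {u: True, q: False, x: False}
  {q: True, u: True, x: False}
  {x: True, q: False, u: False}


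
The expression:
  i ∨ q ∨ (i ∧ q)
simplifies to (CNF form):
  i ∨ q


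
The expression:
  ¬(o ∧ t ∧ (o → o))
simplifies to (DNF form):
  ¬o ∨ ¬t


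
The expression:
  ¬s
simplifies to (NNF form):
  ¬s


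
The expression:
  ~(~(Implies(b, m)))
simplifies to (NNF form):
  m | ~b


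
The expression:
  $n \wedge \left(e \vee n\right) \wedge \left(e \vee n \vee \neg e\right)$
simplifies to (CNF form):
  $n$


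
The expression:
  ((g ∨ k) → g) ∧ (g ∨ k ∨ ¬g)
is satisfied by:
  {g: True, k: False}
  {k: False, g: False}
  {k: True, g: True}


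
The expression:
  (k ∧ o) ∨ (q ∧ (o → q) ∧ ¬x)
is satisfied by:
  {o: True, k: True, q: True, x: False}
  {o: True, k: True, q: False, x: False}
  {o: True, q: True, k: False, x: False}
  {k: True, q: True, o: False, x: False}
  {q: True, o: False, k: False, x: False}
  {x: True, o: True, k: True, q: True}
  {x: True, o: True, k: True, q: False}


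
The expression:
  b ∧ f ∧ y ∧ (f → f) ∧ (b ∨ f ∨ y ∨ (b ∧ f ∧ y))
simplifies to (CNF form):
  b ∧ f ∧ y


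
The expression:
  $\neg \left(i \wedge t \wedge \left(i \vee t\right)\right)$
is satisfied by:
  {t: False, i: False}
  {i: True, t: False}
  {t: True, i: False}


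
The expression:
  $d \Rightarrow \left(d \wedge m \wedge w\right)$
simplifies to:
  $\left(m \wedge w\right) \vee \neg d$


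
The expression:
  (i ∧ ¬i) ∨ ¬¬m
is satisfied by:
  {m: True}


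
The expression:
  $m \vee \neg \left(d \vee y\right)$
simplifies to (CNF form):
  $\left(m \vee \neg d\right) \wedge \left(m \vee \neg y\right)$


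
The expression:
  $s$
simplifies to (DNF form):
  $s$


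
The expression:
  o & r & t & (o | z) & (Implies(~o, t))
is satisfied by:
  {t: True, r: True, o: True}


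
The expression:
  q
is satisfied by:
  {q: True}


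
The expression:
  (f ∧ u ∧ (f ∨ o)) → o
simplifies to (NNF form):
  o ∨ ¬f ∨ ¬u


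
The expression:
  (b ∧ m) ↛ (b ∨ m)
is never true.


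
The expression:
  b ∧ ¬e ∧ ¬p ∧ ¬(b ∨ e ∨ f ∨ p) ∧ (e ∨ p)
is never true.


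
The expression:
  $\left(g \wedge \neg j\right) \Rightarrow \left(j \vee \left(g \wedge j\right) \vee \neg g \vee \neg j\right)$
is always true.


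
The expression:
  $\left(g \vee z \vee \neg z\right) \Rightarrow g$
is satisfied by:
  {g: True}


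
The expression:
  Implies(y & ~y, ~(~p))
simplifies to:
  True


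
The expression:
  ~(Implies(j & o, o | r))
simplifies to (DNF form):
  False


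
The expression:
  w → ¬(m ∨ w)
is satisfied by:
  {w: False}


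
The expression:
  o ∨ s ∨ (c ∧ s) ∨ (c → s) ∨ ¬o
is always true.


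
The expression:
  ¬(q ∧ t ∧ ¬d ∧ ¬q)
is always true.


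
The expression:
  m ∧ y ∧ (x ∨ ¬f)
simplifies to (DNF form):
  (m ∧ x ∧ y) ∨ (m ∧ y ∧ ¬f)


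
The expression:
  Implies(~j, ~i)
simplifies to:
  j | ~i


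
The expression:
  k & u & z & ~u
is never true.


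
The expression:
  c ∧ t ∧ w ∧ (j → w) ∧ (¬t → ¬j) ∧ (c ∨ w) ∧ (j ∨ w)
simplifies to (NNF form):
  c ∧ t ∧ w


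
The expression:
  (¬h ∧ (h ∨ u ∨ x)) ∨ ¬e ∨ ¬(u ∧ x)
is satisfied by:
  {h: False, e: False, u: False, x: False}
  {x: True, h: False, e: False, u: False}
  {u: True, h: False, e: False, x: False}
  {x: True, u: True, h: False, e: False}
  {e: True, x: False, h: False, u: False}
  {x: True, e: True, h: False, u: False}
  {u: True, e: True, x: False, h: False}
  {x: True, u: True, e: True, h: False}
  {h: True, u: False, e: False, x: False}
  {x: True, h: True, u: False, e: False}
  {u: True, h: True, x: False, e: False}
  {x: True, u: True, h: True, e: False}
  {e: True, h: True, u: False, x: False}
  {x: True, e: True, h: True, u: False}
  {u: True, e: True, h: True, x: False}


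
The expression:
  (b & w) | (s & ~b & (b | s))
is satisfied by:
  {w: True, s: True, b: False}
  {s: True, b: False, w: False}
  {b: True, w: True, s: True}
  {b: True, w: True, s: False}


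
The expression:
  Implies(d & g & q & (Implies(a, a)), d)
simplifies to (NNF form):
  True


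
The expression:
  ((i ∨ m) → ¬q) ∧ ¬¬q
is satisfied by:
  {q: True, i: False, m: False}


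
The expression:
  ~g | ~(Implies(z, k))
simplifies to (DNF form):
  ~g | (z & ~k)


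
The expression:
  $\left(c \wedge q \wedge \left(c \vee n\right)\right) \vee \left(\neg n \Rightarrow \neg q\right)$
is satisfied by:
  {n: True, c: True, q: False}
  {n: True, q: False, c: False}
  {c: True, q: False, n: False}
  {c: False, q: False, n: False}
  {n: True, c: True, q: True}
  {n: True, q: True, c: False}
  {c: True, q: True, n: False}


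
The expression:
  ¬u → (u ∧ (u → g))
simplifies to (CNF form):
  u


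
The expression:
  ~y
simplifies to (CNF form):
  ~y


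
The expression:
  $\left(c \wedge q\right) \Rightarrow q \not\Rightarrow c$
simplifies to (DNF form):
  $\neg c \vee \neg q$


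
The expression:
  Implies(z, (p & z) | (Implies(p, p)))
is always true.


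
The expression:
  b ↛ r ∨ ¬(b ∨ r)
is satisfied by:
  {r: False}


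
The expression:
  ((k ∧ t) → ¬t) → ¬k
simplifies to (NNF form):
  t ∨ ¬k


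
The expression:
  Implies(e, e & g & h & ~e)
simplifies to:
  ~e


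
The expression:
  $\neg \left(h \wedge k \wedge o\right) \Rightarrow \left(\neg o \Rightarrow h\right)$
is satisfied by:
  {o: True, h: True}
  {o: True, h: False}
  {h: True, o: False}


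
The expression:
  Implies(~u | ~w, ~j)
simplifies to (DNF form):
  ~j | (u & w)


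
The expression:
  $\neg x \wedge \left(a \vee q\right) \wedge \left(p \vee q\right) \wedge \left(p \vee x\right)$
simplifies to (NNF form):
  $p \wedge \neg x \wedge \left(a \vee q\right)$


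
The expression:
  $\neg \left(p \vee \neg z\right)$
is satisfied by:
  {z: True, p: False}


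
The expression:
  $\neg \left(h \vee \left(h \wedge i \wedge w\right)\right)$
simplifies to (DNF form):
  $\neg h$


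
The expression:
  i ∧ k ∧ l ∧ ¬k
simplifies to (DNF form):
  False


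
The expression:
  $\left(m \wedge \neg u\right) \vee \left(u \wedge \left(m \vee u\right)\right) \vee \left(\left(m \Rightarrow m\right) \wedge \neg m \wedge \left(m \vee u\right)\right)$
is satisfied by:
  {m: True, u: True}
  {m: True, u: False}
  {u: True, m: False}


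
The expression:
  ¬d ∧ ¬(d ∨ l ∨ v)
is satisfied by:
  {d: False, v: False, l: False}


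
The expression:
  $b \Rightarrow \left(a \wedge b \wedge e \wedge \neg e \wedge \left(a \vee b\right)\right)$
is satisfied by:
  {b: False}


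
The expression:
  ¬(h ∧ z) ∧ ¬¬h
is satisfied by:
  {h: True, z: False}


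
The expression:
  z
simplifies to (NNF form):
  z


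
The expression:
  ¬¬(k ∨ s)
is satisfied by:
  {k: True, s: True}
  {k: True, s: False}
  {s: True, k: False}


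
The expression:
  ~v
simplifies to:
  ~v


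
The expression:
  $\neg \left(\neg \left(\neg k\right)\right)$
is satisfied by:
  {k: False}


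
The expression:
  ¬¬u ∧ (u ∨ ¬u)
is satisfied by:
  {u: True}


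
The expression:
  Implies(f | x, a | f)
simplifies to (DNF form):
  a | f | ~x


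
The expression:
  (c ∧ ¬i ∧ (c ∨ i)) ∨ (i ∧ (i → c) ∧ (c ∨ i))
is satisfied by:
  {c: True}


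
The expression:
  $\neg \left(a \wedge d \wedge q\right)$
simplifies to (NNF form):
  $\neg a \vee \neg d \vee \neg q$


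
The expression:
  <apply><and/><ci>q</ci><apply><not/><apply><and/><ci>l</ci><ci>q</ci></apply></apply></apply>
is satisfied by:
  {q: True, l: False}


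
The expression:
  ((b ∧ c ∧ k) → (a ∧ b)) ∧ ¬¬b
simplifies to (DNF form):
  (a ∧ b) ∨ (b ∧ ¬c) ∨ (b ∧ ¬k)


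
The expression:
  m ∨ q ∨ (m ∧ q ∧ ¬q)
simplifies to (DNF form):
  m ∨ q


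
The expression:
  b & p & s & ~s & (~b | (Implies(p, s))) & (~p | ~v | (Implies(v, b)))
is never true.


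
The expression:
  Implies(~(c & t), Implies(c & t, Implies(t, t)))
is always true.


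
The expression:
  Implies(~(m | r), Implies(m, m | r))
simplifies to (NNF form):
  True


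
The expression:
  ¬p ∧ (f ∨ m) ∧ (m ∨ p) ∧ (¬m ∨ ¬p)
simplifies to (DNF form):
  m ∧ ¬p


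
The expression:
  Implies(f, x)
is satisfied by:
  {x: True, f: False}
  {f: False, x: False}
  {f: True, x: True}


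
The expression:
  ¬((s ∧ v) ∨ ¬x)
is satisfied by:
  {x: True, s: False, v: False}
  {v: True, x: True, s: False}
  {s: True, x: True, v: False}


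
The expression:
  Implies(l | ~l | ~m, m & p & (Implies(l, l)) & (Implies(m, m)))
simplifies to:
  m & p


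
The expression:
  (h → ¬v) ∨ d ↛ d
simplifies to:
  ¬h ∨ ¬v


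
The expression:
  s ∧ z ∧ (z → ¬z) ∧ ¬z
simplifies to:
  False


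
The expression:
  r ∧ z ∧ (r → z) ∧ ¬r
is never true.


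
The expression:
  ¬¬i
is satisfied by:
  {i: True}


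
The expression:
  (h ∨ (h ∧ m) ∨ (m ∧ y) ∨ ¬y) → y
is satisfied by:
  {y: True}


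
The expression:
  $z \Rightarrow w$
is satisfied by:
  {w: True, z: False}
  {z: False, w: False}
  {z: True, w: True}


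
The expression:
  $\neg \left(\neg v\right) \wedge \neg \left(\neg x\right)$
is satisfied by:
  {x: True, v: True}


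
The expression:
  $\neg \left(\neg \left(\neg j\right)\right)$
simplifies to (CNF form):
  $\neg j$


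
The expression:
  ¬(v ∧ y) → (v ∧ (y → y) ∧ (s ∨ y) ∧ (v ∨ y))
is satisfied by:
  {y: True, s: True, v: True}
  {y: True, v: True, s: False}
  {s: True, v: True, y: False}


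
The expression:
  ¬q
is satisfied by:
  {q: False}


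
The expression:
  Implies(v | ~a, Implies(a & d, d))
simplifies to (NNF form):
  True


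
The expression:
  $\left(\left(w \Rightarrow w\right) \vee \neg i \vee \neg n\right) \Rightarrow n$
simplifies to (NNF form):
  $n$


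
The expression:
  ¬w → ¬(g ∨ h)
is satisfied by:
  {w: True, h: False, g: False}
  {w: True, g: True, h: False}
  {w: True, h: True, g: False}
  {w: True, g: True, h: True}
  {g: False, h: False, w: False}


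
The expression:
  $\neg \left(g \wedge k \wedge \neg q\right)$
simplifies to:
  $q \vee \neg g \vee \neg k$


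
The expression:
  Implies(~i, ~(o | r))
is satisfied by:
  {i: True, o: False, r: False}
  {i: True, r: True, o: False}
  {i: True, o: True, r: False}
  {i: True, r: True, o: True}
  {r: False, o: False, i: False}


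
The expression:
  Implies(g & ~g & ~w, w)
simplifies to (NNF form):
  True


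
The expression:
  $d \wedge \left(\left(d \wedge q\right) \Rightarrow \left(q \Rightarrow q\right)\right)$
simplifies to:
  $d$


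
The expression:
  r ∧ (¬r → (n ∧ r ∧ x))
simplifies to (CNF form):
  r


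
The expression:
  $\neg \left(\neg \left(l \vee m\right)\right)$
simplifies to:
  $l \vee m$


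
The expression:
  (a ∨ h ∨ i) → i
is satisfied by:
  {i: True, h: False, a: False}
  {i: True, a: True, h: False}
  {i: True, h: True, a: False}
  {i: True, a: True, h: True}
  {a: False, h: False, i: False}


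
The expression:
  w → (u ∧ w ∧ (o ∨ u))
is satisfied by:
  {u: True, w: False}
  {w: False, u: False}
  {w: True, u: True}


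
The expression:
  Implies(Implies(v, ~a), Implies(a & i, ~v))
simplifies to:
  True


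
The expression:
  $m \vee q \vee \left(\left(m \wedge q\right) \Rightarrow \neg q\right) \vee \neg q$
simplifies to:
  $\text{True}$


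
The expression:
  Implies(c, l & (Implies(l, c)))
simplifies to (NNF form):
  l | ~c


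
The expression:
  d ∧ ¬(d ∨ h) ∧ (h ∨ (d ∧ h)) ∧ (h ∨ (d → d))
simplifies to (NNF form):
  False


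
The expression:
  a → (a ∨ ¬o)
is always true.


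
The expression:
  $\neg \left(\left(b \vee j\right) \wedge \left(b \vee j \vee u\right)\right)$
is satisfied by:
  {j: False, b: False}


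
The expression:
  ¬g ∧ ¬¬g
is never true.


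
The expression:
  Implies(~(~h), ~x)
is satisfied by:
  {h: False, x: False}
  {x: True, h: False}
  {h: True, x: False}


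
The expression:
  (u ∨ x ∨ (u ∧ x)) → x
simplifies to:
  x ∨ ¬u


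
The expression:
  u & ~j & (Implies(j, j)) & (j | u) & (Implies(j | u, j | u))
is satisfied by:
  {u: True, j: False}


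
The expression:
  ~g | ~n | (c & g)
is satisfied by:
  {c: True, g: False, n: False}
  {g: False, n: False, c: False}
  {n: True, c: True, g: False}
  {n: True, g: False, c: False}
  {c: True, g: True, n: False}
  {g: True, c: False, n: False}
  {n: True, g: True, c: True}


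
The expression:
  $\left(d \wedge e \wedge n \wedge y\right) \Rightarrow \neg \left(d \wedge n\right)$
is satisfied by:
  {e: False, y: False, d: False, n: False}
  {n: True, e: False, y: False, d: False}
  {d: True, e: False, y: False, n: False}
  {n: True, d: True, e: False, y: False}
  {y: True, n: False, e: False, d: False}
  {n: True, y: True, e: False, d: False}
  {d: True, y: True, n: False, e: False}
  {n: True, d: True, y: True, e: False}
  {e: True, d: False, y: False, n: False}
  {n: True, e: True, d: False, y: False}
  {d: True, e: True, n: False, y: False}
  {n: True, d: True, e: True, y: False}
  {y: True, e: True, d: False, n: False}
  {n: True, y: True, e: True, d: False}
  {d: True, y: True, e: True, n: False}


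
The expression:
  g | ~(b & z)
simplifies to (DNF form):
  g | ~b | ~z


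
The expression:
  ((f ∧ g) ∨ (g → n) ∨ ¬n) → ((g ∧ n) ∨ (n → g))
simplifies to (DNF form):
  g ∨ ¬n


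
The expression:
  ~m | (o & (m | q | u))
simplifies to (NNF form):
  o | ~m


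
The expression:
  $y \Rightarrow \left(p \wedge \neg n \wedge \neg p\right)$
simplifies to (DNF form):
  $\neg y$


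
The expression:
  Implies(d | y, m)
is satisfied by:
  {m: True, d: False, y: False}
  {y: True, m: True, d: False}
  {m: True, d: True, y: False}
  {y: True, m: True, d: True}
  {y: False, d: False, m: False}


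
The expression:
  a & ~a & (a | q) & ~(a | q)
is never true.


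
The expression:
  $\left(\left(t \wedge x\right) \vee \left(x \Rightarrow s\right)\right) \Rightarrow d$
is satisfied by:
  {d: True, x: True, t: False, s: False}
  {d: True, x: False, t: False, s: False}
  {d: True, s: True, x: True, t: False}
  {d: True, s: True, x: False, t: False}
  {d: True, t: True, x: True, s: False}
  {d: True, t: True, x: False, s: False}
  {d: True, t: True, s: True, x: True}
  {d: True, t: True, s: True, x: False}
  {x: True, d: False, t: False, s: False}


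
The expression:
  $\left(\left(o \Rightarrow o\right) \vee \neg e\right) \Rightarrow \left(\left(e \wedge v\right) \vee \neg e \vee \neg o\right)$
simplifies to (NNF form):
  $v \vee \neg e \vee \neg o$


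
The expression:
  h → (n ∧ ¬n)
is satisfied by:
  {h: False}


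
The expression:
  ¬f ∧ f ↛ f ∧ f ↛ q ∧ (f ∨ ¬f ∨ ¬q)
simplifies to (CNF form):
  False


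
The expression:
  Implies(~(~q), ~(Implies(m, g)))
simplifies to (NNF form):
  ~q | (m & ~g)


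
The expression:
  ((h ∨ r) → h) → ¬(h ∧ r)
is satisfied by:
  {h: False, r: False}
  {r: True, h: False}
  {h: True, r: False}


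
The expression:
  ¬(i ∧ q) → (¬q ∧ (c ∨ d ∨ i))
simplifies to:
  i ∨ (c ∧ ¬q) ∨ (d ∧ ¬q)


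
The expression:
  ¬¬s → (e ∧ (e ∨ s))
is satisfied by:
  {e: True, s: False}
  {s: False, e: False}
  {s: True, e: True}


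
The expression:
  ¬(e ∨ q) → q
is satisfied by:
  {q: True, e: True}
  {q: True, e: False}
  {e: True, q: False}


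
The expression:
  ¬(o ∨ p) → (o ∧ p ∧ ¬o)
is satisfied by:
  {o: True, p: True}
  {o: True, p: False}
  {p: True, o: False}


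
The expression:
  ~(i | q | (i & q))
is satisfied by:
  {q: False, i: False}


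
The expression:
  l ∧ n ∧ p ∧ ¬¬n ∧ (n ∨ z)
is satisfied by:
  {p: True, n: True, l: True}


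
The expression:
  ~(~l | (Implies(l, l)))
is never true.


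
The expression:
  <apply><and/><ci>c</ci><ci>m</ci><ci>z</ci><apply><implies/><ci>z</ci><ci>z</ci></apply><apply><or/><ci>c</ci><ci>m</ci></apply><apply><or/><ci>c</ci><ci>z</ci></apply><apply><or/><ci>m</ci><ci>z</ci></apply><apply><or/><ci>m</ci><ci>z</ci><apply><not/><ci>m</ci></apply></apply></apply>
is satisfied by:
  {z: True, m: True, c: True}


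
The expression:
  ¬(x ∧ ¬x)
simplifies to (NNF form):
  True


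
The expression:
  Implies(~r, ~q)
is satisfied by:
  {r: True, q: False}
  {q: False, r: False}
  {q: True, r: True}


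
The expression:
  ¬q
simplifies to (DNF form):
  ¬q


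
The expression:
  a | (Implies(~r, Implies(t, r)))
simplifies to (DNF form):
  a | r | ~t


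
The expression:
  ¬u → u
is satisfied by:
  {u: True}


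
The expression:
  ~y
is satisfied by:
  {y: False}


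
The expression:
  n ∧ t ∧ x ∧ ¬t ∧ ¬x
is never true.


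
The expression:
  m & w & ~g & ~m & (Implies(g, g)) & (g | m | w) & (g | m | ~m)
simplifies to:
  False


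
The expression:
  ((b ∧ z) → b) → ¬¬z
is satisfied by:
  {z: True}


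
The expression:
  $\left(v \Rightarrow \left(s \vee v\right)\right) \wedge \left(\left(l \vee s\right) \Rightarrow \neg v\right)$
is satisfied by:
  {l: False, v: False, s: False}
  {s: True, l: False, v: False}
  {l: True, s: False, v: False}
  {s: True, l: True, v: False}
  {v: True, s: False, l: False}


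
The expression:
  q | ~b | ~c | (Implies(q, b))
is always true.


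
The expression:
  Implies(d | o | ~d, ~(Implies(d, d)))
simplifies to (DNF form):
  False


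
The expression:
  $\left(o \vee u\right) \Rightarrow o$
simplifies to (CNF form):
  $o \vee \neg u$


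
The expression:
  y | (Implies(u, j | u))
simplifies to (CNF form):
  True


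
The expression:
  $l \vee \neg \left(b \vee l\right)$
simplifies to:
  $l \vee \neg b$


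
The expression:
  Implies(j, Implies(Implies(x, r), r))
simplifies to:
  r | x | ~j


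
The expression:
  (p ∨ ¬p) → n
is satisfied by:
  {n: True}


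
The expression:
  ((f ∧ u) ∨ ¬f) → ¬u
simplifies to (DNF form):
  ¬u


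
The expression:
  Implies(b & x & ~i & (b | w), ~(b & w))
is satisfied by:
  {i: True, w: False, x: False, b: False}
  {i: False, w: False, x: False, b: False}
  {i: True, b: True, w: False, x: False}
  {b: True, i: False, w: False, x: False}
  {i: True, x: True, b: False, w: False}
  {x: True, b: False, w: False, i: False}
  {i: True, b: True, x: True, w: False}
  {b: True, x: True, i: False, w: False}
  {i: True, w: True, b: False, x: False}
  {w: True, b: False, x: False, i: False}
  {i: True, b: True, w: True, x: False}
  {b: True, w: True, i: False, x: False}
  {i: True, x: True, w: True, b: False}
  {x: True, w: True, b: False, i: False}
  {i: True, b: True, x: True, w: True}


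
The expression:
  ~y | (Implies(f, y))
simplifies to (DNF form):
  True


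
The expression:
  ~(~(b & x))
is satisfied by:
  {b: True, x: True}


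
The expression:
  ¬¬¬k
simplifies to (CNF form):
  ¬k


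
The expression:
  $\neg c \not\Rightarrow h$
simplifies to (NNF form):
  $\neg c \wedge \neg h$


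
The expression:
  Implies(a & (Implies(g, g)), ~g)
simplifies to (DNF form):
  ~a | ~g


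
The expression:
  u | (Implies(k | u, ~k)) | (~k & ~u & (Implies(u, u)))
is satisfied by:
  {u: True, k: False}
  {k: False, u: False}
  {k: True, u: True}


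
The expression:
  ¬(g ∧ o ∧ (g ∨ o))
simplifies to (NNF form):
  ¬g ∨ ¬o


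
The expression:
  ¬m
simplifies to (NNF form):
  ¬m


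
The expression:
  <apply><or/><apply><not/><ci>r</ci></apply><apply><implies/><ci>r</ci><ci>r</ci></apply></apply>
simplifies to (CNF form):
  <true/>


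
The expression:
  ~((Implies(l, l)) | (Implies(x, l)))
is never true.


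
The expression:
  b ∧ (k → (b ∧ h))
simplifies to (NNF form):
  b ∧ (h ∨ ¬k)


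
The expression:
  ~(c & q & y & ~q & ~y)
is always true.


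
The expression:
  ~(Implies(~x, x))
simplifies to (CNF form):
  ~x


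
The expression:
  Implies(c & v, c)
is always true.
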